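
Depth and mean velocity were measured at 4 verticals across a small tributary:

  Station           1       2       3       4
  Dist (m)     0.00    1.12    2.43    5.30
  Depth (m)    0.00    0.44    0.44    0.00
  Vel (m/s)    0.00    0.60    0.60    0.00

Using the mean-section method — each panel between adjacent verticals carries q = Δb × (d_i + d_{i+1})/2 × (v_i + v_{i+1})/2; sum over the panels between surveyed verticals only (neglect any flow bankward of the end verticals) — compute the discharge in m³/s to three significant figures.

0.609 m³/s

Panel 1-2: Δb = 1.12 m, d̄ = (0.00+0.44)/2 = 0.22, v̄ = (0.00+0.60)/2 = 0.3 → q = 1.12×0.22×0.3 = 0.07392 m³/s
Panel 2-3: Δb = 1.31 m, d̄ = (0.44+0.44)/2 = 0.44, v̄ = (0.60+0.60)/2 = 0.6 → q = 1.31×0.44×0.6 = 0.3458 m³/s
Panel 3-4: Δb = 2.87 m, d̄ = (0.44+0.00)/2 = 0.22, v̄ = (0.60+0.00)/2 = 0.3 → q = 2.87×0.22×0.3 = 0.1894 m³/s
Q = Σ q = 0.6092 m³/s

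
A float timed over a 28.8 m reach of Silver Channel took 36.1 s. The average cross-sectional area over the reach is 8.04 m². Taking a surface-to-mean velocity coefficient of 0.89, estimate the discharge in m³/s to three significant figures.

v_surface = L / t̄ = 28.8 / 36.1 = 0.7978 m/s
v_mean = 0.89 × 0.7978 = 0.7100 m/s
Q = A × v_mean = 8.04 × 0.7100 = 5.709 m³/s

5.71 m³/s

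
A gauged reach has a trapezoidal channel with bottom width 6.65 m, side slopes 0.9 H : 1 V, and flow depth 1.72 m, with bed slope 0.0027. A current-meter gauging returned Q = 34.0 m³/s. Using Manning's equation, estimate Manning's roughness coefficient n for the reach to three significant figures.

A = (b + z·y)·y = (6.65 + 0.9×1.72)×1.72 = 14.10 m²
P = b + 2y√(1+z²) = 6.65 + 2×1.72×√(1+0.9²) = 11.28 m
R = A/P = 14.10/11.28 = 1.250 m
n = (1/Q)·A·R^(2/3)·S^(1/2) = (1/34.0) × 14.10 × 1.161 × 0.05196 = 0.02501

0.0250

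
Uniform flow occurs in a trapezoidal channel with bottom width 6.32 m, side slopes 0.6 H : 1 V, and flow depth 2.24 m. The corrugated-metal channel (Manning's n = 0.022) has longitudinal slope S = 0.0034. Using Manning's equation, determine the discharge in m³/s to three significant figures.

59.3 m³/s

A = (b + z·y)·y = (6.32 + 0.6×2.24)×2.24 = 17.17 m²
P = b + 2y√(1+z²) = 6.32 + 2×2.24×√(1+0.6²) = 11.54 m
R = A/P = 17.17/11.54 = 1.487 m
Q = (1/n)·A·R^(2/3)·S^(1/2) = (1/0.022) × 17.17 × 1.487^(2/3) × 0.0034^(1/2) = 59.28 m³/s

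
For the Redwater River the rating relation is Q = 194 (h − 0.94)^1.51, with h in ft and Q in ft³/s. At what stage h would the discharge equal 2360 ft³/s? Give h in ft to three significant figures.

h − h₀ = (Q/C)^(1/b) = (2360/194)^(1/1.51) = 5.231 ft
h = 0.94 + 5.231 = 6.171 ft

6.17 ft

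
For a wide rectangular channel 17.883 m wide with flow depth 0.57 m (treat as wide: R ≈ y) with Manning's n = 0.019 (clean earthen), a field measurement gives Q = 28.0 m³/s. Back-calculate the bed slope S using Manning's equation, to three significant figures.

A = b·y = 17.883 × 0.57 = 10.19 m²
Wide channel: R ≈ y = 0.57 m
S = (Q·n / (1·A·R^(2/3)))² = (28.0×0.019 / (1×10.19×0.6875))² = 0.005764

0.00576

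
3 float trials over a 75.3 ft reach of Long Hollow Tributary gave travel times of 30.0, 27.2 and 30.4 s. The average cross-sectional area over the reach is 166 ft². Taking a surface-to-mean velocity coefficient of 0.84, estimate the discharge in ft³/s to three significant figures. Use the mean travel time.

t̄ = (30.0 + 27.2 + 30.4) / 3 = 29.2 s
v_surface = L / t̄ = 75.3 / 29.2 = 2.579 ft/s
v_mean = 0.84 × 2.579 = 2.166 ft/s
Q = A × v_mean = 166 × 2.166 = 359.6 ft³/s

360 ft³/s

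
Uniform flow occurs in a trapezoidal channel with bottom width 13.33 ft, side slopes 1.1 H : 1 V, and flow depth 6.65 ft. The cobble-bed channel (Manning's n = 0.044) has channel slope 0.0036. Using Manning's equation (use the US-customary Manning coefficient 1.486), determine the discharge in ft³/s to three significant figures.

A = (b + z·y)·y = (13.33 + 1.1×6.65)×6.65 = 137.3 ft²
P = b + 2y√(1+z²) = 13.33 + 2×6.65×√(1+1.1²) = 33.10 ft
R = A/P = 137.3/33.10 = 4.147 ft
Q = (1.486/n)·A·R^(2/3)·S^(1/2) = (1.486/0.044) × 137.3 × 4.147^(2/3) × 0.0036^(1/2) = 718.1 ft³/s

718 ft³/s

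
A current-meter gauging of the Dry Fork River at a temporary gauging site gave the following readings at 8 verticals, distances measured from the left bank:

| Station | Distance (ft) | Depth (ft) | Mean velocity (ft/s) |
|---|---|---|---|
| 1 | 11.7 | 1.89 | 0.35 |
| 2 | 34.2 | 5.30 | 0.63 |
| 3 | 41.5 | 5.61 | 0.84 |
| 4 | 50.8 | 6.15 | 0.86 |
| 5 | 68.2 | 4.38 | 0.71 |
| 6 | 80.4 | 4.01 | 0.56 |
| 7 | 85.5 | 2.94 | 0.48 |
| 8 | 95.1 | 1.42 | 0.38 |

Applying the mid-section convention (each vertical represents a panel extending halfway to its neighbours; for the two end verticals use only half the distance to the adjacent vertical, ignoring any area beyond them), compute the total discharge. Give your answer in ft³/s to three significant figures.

245 ft³/s

w_1 = (34.2 − 11.7)/2 = 11.25 ft; q_1 = 0.35 × 1.89 × 11.25 = 7.442 ft³/s
w_2 = (41.5 − 11.7)/2 = 14.9 ft; q_2 = 0.63 × 5.30 × 14.9 = 49.75 ft³/s
w_3 = (50.8 − 34.2)/2 = 8.3 ft; q_3 = 0.84 × 5.61 × 8.3 = 39.11 ft³/s
w_4 = (68.2 − 41.5)/2 = 13.35 ft; q_4 = 0.86 × 6.15 × 13.35 = 70.61 ft³/s
w_5 = (80.4 − 50.8)/2 = 14.8 ft; q_5 = 0.71 × 4.38 × 14.8 = 46.03 ft³/s
w_6 = (85.5 − 68.2)/2 = 8.65 ft; q_6 = 0.56 × 4.01 × 8.65 = 19.42 ft³/s
w_7 = (95.1 − 80.4)/2 = 7.35 ft; q_7 = 0.48 × 2.94 × 7.35 = 10.37 ft³/s
w_8 = (95.1 − 85.5)/2 = 4.8 ft; q_8 = 0.38 × 1.42 × 4.8 = 2.590 ft³/s
Q = Σ qᵢ = 245.3 ft³/s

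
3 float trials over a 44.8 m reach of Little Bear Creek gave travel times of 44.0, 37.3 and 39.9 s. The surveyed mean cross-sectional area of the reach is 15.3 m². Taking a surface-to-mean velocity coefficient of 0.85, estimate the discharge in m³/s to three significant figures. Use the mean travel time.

t̄ = (44.0 + 37.3 + 39.9) / 3 = 40.4 s
v_surface = L / t̄ = 44.8 / 40.4 = 1.109 m/s
v_mean = 0.85 × 1.109 = 0.9426 m/s
Q = A × v_mean = 15.3 × 0.9426 = 14.42 m³/s

14.4 m³/s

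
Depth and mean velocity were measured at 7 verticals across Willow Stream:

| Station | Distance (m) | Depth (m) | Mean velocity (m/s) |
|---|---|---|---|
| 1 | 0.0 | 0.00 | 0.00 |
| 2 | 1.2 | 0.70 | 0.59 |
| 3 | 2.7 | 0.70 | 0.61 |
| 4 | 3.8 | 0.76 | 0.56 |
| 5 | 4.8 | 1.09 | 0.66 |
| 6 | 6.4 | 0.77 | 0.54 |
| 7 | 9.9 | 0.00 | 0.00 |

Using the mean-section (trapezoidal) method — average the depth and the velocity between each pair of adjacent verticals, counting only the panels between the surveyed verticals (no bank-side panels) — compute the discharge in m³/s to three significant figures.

3.04 m³/s

Panel 1-2: Δb = 1.2 m, d̄ = (0.00+0.70)/2 = 0.35, v̄ = (0.00+0.59)/2 = 0.295 → q = 1.2×0.35×0.295 = 0.1239 m³/s
Panel 2-3: Δb = 1.5 m, d̄ = (0.70+0.70)/2 = 0.7, v̄ = (0.59+0.61)/2 = 0.6 → q = 1.5×0.7×0.6 = 0.6300 m³/s
Panel 3-4: Δb = 1.1 m, d̄ = (0.70+0.76)/2 = 0.73, v̄ = (0.61+0.56)/2 = 0.585 → q = 1.1×0.73×0.585 = 0.4698 m³/s
Panel 4-5: Δb = 1 m, d̄ = (0.76+1.09)/2 = 0.925, v̄ = (0.56+0.66)/2 = 0.61 → q = 1×0.925×0.61 = 0.5643 m³/s
Panel 5-6: Δb = 1.6 m, d̄ = (1.09+0.77)/2 = 0.93, v̄ = (0.66+0.54)/2 = 0.6 → q = 1.6×0.93×0.6 = 0.8928 m³/s
Panel 6-7: Δb = 3.5 m, d̄ = (0.77+0.00)/2 = 0.385, v̄ = (0.54+0.00)/2 = 0.27 → q = 3.5×0.385×0.27 = 0.3638 m³/s
Q = Σ q = 3.045 m³/s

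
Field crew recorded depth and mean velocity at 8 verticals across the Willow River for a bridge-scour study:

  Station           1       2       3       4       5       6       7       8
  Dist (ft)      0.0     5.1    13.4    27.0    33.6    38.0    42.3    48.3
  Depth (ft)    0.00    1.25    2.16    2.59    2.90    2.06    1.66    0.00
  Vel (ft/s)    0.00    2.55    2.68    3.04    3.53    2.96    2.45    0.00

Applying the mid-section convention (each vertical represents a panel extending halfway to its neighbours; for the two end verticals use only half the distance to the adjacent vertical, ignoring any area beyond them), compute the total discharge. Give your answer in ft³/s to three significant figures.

268 ft³/s

w_2 = (13.4 − 0.0)/2 = 6.7 ft; q_2 = 2.55 × 1.25 × 6.7 = 21.36 ft³/s
w_3 = (27.0 − 5.1)/2 = 10.95 ft; q_3 = 2.68 × 2.16 × 10.95 = 63.39 ft³/s
w_4 = (33.6 − 13.4)/2 = 10.1 ft; q_4 = 3.04 × 2.59 × 10.1 = 79.52 ft³/s
w_5 = (38.0 − 27.0)/2 = 5.5 ft; q_5 = 3.53 × 2.90 × 5.5 = 56.30 ft³/s
w_6 = (42.3 − 33.6)/2 = 4.35 ft; q_6 = 2.96 × 2.06 × 4.35 = 26.52 ft³/s
w_7 = (48.3 − 38.0)/2 = 5.15 ft; q_7 = 2.45 × 1.66 × 5.15 = 20.95 ft³/s
Stations 1, 8 contribute zero (depth or velocity is 0).
Q = Σ qᵢ = 268.0 ft³/s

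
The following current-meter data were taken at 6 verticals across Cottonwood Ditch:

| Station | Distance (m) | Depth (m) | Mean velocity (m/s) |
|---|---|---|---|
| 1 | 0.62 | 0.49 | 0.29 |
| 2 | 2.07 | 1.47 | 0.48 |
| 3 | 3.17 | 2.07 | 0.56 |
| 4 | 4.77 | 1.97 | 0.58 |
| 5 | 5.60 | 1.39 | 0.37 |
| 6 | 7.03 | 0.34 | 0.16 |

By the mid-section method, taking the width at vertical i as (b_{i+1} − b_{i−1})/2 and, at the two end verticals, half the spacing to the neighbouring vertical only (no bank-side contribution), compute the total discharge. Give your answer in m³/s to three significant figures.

w_1 = (2.07 − 0.62)/2 = 0.725 m; q_1 = 0.29 × 0.49 × 0.725 = 0.1030 m³/s
w_2 = (3.17 − 0.62)/2 = 1.275 m; q_2 = 0.48 × 1.47 × 1.275 = 0.8996 m³/s
w_3 = (4.77 − 2.07)/2 = 1.35 m; q_3 = 0.56 × 2.07 × 1.35 = 1.565 m³/s
w_4 = (5.60 − 3.17)/2 = 1.215 m; q_4 = 0.58 × 1.97 × 1.215 = 1.388 m³/s
w_5 = (7.03 − 4.77)/2 = 1.13 m; q_5 = 0.37 × 1.39 × 1.13 = 0.5812 m³/s
w_6 = (7.03 − 5.60)/2 = 0.715 m; q_6 = 0.16 × 0.34 × 0.715 = 0.03890 m³/s
Q = Σ qᵢ = 4.576 m³/s

4.58 m³/s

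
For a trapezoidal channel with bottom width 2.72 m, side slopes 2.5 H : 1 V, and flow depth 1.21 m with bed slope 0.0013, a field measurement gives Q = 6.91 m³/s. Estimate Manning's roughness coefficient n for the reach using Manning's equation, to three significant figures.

A = (b + z·y)·y = (2.72 + 2.5×1.21)×1.21 = 6.951 m²
P = b + 2y√(1+z²) = 2.72 + 2×1.21×√(1+2.5²) = 9.236 m
R = A/P = 6.951/9.236 = 0.7526 m
n = (1/Q)·A·R^(2/3)·S^(1/2) = (1/6.91) × 6.951 × 0.8274 × 0.03606 = 0.03001

0.0300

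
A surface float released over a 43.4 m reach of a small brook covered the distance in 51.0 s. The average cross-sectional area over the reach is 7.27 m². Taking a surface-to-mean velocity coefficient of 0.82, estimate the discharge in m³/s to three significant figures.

5.07 m³/s

v_surface = L / t̄ = 43.4 / 51 = 0.8510 m/s
v_mean = 0.82 × 0.8510 = 0.6978 m/s
Q = A × v_mean = 7.27 × 0.6978 = 5.073 m³/s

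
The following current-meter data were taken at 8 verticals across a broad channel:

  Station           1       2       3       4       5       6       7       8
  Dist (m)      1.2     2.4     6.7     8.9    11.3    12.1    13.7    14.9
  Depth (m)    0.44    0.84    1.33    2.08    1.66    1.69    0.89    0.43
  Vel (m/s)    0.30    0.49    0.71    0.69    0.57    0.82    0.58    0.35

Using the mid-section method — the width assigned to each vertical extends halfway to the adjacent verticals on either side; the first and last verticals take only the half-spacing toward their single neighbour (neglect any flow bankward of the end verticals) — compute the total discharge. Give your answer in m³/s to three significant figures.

11.6 m³/s

w_1 = (2.4 − 1.2)/2 = 0.6 m; q_1 = 0.30 × 0.44 × 0.6 = 0.07920 m³/s
w_2 = (6.7 − 1.2)/2 = 2.75 m; q_2 = 0.49 × 0.84 × 2.75 = 1.132 m³/s
w_3 = (8.9 − 2.4)/2 = 3.25 m; q_3 = 0.71 × 1.33 × 3.25 = 3.069 m³/s
w_4 = (11.3 − 6.7)/2 = 2.3 m; q_4 = 0.69 × 2.08 × 2.3 = 3.301 m³/s
w_5 = (12.1 − 8.9)/2 = 1.6 m; q_5 = 0.57 × 1.66 × 1.6 = 1.514 m³/s
w_6 = (13.7 − 11.3)/2 = 1.2 m; q_6 = 0.82 × 1.69 × 1.2 = 1.663 m³/s
w_7 = (14.9 − 12.1)/2 = 1.4 m; q_7 = 0.58 × 0.89 × 1.4 = 0.7227 m³/s
w_8 = (14.9 − 13.7)/2 = 0.6 m; q_8 = 0.35 × 0.43 × 0.6 = 0.09030 m³/s
Q = Σ qᵢ = 11.57 m³/s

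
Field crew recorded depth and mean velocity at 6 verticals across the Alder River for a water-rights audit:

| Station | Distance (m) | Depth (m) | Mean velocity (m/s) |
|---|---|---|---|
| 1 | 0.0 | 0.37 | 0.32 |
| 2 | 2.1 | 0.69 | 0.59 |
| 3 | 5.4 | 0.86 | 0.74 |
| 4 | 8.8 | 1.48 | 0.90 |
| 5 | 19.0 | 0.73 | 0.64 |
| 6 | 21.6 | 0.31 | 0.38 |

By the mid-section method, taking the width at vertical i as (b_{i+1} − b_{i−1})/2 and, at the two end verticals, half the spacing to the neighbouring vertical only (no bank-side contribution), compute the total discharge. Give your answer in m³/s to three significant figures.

15.6 m³/s

w_1 = (2.1 − 0.0)/2 = 1.05 m; q_1 = 0.32 × 0.37 × 1.05 = 0.1243 m³/s
w_2 = (5.4 − 0.0)/2 = 2.7 m; q_2 = 0.59 × 0.69 × 2.7 = 1.099 m³/s
w_3 = (8.8 − 2.1)/2 = 3.35 m; q_3 = 0.74 × 0.86 × 3.35 = 2.132 m³/s
w_4 = (19.0 − 5.4)/2 = 6.8 m; q_4 = 0.90 × 1.48 × 6.8 = 9.058 m³/s
w_5 = (21.6 − 8.8)/2 = 6.4 m; q_5 = 0.64 × 0.73 × 6.4 = 2.990 m³/s
w_6 = (21.6 − 19.0)/2 = 1.3 m; q_6 = 0.38 × 0.31 × 1.3 = 0.1531 m³/s
Q = Σ qᵢ = 15.56 m³/s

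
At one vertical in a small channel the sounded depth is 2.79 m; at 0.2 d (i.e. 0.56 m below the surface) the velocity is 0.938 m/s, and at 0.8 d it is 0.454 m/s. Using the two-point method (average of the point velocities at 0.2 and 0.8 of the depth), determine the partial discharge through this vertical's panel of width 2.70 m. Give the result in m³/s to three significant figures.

5.24 m³/s

v̄ = (0.938 + 0.454) / 2 = 0.6960 m/s
q = v̄ × d × w = 0.6960 × 2.79 × 2.70 = 5.243 m³/s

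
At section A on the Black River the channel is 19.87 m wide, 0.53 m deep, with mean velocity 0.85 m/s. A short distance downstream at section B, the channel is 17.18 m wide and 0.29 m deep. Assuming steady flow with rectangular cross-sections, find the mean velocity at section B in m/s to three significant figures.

Q = A₁V₁ = (19.87×0.53) × 0.85 = 8.951 m³/s
A₂ = 17.18 × 0.29 = 4.982 m²
V₂ = Q/A₂ = 8.951/4.982 = 1.797 m/s

1.80 m/s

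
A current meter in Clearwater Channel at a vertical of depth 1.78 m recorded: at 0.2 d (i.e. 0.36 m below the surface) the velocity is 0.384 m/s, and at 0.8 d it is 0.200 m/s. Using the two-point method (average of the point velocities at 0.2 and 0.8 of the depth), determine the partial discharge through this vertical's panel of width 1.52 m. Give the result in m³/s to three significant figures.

v̄ = (0.384 + 0.200) / 2 = 0.2920 m/s
q = v̄ × d × w = 0.2920 × 1.78 × 1.52 = 0.7900 m³/s

0.790 m³/s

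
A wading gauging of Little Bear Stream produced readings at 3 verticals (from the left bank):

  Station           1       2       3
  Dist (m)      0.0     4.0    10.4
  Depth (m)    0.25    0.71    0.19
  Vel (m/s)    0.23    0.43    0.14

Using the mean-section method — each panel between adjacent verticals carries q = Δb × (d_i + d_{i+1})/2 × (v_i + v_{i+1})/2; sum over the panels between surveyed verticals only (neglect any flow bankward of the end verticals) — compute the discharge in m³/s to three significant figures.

1.45 m³/s

Panel 1-2: Δb = 4 m, d̄ = (0.25+0.71)/2 = 0.48, v̄ = (0.23+0.43)/2 = 0.33 → q = 4×0.48×0.33 = 0.6336 m³/s
Panel 2-3: Δb = 6.4 m, d̄ = (0.71+0.19)/2 = 0.45, v̄ = (0.43+0.14)/2 = 0.285 → q = 6.4×0.45×0.285 = 0.8208 m³/s
Q = Σ q = 1.454 m³/s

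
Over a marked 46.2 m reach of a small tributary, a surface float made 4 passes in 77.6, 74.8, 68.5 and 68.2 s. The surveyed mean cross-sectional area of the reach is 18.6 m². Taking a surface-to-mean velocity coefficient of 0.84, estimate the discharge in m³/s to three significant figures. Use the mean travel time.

t̄ = (77.6 + 74.8 + 68.5 + 68.2) / 4 = 72.275 s
v_surface = L / t̄ = 46.2 / 72.275 = 0.6392 m/s
v_mean = 0.84 × 0.6392 = 0.5369 m/s
Q = A × v_mean = 18.6 × 0.5369 = 9.987 m³/s

9.99 m³/s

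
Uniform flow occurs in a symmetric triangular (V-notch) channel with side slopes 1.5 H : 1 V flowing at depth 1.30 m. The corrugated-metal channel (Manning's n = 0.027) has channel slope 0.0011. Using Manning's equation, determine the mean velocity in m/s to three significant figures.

0.815 m/s

A = z·y² = 1.5×1.30² = 2.535 m²
P = 2y√(1+z²) = 2×1.30×√(1+1.5²) = 4.687 m
R = A/P = 2.535/4.687 = 0.5408 m
Q = (1/n)·A·R^(2/3)·S^(1/2) = (1/0.027) × 2.535 × 0.5408^(2/3) × 0.0011^(1/2) = 2.067 m³/s
V = Q/A = 2.067/2.535 = 0.8154 m/s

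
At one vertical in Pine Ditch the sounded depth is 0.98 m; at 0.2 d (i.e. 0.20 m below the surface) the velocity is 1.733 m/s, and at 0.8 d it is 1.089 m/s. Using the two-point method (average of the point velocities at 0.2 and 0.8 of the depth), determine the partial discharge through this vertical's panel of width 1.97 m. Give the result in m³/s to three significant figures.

2.72 m³/s

v̄ = (1.733 + 1.089) / 2 = 1.411 m/s
q = v̄ × d × w = 1.411 × 0.98 × 1.97 = 2.724 m³/s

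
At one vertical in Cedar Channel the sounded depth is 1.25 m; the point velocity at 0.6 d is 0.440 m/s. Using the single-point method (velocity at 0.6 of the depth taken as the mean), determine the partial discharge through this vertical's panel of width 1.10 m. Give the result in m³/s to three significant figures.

v̄ = v₀.₆ = 0.440 m/s
q = v̄ × d × w = 0.4400 × 1.25 × 1.10 = 0.6050 m³/s

0.605 m³/s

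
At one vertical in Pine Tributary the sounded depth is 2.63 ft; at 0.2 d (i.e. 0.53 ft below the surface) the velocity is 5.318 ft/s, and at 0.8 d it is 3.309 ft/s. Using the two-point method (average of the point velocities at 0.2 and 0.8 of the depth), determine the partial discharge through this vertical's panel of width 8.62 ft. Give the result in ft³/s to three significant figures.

v̄ = (5.318 + 3.309) / 2 = 4.314 ft/s
q = v̄ × d × w = 4.314 × 2.63 × 8.62 = 97.79 ft³/s

97.8 ft³/s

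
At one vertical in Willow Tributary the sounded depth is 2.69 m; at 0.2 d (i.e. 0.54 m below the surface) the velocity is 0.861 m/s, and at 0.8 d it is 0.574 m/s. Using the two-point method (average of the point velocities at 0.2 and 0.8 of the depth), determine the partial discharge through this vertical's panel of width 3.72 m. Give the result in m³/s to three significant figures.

v̄ = (0.861 + 0.574) / 2 = 0.7175 m/s
q = v̄ × d × w = 0.7175 × 2.69 × 3.72 = 7.180 m³/s

7.18 m³/s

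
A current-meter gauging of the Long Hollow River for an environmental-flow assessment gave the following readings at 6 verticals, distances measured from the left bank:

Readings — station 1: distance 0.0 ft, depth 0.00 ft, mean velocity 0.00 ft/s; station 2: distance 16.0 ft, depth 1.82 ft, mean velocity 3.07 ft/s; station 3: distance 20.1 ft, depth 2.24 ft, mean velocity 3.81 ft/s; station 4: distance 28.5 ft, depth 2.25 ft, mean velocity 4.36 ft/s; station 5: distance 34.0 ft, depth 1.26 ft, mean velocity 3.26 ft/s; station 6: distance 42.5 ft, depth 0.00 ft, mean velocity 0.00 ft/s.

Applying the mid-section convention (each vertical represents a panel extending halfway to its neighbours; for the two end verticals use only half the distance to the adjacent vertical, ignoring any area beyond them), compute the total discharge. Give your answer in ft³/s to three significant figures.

w_2 = (20.1 − 0.0)/2 = 10.05 ft; q_2 = 3.07 × 1.82 × 10.05 = 56.15 ft³/s
w_3 = (28.5 − 16.0)/2 = 6.25 ft; q_3 = 3.81 × 2.24 × 6.25 = 53.34 ft³/s
w_4 = (34.0 − 20.1)/2 = 6.95 ft; q_4 = 4.36 × 2.25 × 6.95 = 68.18 ft³/s
w_5 = (42.5 − 28.5)/2 = 7 ft; q_5 = 3.26 × 1.26 × 7 = 28.75 ft³/s
Stations 1, 6 contribute zero (depth or velocity is 0).
Q = Σ qᵢ = 206.4 ft³/s

206 ft³/s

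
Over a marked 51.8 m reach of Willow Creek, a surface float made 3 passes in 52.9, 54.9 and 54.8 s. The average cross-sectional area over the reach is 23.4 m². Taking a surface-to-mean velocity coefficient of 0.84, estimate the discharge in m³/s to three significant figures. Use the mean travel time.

t̄ = (52.9 + 54.9 + 54.8) / 3 = 54.2 s
v_surface = L / t̄ = 51.8 / 54.2 = 0.9557 m/s
v_mean = 0.84 × 0.9557 = 0.8028 m/s
Q = A × v_mean = 23.4 × 0.8028 = 18.79 m³/s

18.8 m³/s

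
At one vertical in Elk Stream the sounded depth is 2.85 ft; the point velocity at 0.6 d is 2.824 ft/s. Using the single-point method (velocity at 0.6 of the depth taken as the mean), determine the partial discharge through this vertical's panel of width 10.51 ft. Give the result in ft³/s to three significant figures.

v̄ = v₀.₆ = 2.824 ft/s
q = v̄ × d × w = 2.824 × 2.85 × 10.51 = 84.59 ft³/s

84.6 ft³/s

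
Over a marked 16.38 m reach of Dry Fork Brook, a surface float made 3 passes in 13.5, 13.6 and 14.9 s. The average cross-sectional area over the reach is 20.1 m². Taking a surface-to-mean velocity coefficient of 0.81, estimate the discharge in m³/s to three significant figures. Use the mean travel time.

19.0 m³/s

t̄ = (13.5 + 13.6 + 14.9) / 3 = 14 s
v_surface = L / t̄ = 16.38 / 14 = 1.170 m/s
v_mean = 0.81 × 1.170 = 0.9477 m/s
Q = A × v_mean = 20.1 × 0.9477 = 19.05 m³/s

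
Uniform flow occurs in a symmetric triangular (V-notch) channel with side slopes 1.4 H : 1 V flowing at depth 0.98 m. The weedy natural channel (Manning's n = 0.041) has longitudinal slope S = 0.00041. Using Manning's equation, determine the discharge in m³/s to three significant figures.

0.360 m³/s

A = z·y² = 1.4×0.98² = 1.345 m²
P = 2y√(1+z²) = 2×0.98×√(1+1.4²) = 3.372 m
R = A/P = 1.345/3.372 = 0.3987 m
Q = (1/n)·A·R^(2/3)·S^(1/2) = (1/0.041) × 1.345 × 0.3987^(2/3) × 0.00041^(1/2) = 0.3597 m³/s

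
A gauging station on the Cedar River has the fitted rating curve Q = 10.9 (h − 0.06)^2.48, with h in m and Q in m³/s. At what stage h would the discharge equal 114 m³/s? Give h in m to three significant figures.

2.64 m

h − h₀ = (Q/C)^(1/b) = (114/10.9)^(1/2.48) = 2.577 m
h = 0.06 + 2.577 = 2.637 m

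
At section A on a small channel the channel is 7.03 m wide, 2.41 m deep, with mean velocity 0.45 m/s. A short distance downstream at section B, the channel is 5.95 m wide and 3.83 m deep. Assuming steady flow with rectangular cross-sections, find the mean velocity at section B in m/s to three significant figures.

0.335 m/s

Q = A₁V₁ = (7.03×2.41) × 0.45 = 7.624 m³/s
A₂ = 5.95 × 3.83 = 22.79 m²
V₂ = Q/A₂ = 7.624/22.79 = 0.3346 m/s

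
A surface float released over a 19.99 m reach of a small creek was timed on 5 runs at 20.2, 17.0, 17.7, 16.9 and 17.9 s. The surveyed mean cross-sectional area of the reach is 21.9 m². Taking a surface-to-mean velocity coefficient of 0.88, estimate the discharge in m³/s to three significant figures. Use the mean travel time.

t̄ = (20.2 + 17.0 + 17.7 + 16.9 + 17.9) / 5 = 17.94 s
v_surface = L / t̄ = 19.99 / 17.94 = 1.114 m/s
v_mean = 0.88 × 1.114 = 0.9806 m/s
Q = A × v_mean = 21.9 × 0.9806 = 21.47 m³/s

21.5 m³/s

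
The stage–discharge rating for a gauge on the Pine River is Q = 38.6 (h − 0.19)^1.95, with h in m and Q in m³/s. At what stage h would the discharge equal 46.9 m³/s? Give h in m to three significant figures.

1.30 m

h − h₀ = (Q/C)^(1/b) = (46.9/38.6)^(1/1.95) = 1.105 m
h = 0.19 + 1.105 = 1.295 m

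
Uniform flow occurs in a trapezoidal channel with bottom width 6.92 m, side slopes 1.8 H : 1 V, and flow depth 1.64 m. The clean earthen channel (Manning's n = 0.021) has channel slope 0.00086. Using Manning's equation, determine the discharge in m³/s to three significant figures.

A = (b + z·y)·y = (6.92 + 1.8×1.64)×1.64 = 16.19 m²
P = b + 2y√(1+z²) = 6.92 + 2×1.64×√(1+1.8²) = 13.67 m
R = A/P = 16.19/13.67 = 1.184 m
Q = (1/n)·A·R^(2/3)·S^(1/2) = (1/0.021) × 16.19 × 1.184^(2/3) × 0.00086^(1/2) = 25.30 m³/s

25.3 m³/s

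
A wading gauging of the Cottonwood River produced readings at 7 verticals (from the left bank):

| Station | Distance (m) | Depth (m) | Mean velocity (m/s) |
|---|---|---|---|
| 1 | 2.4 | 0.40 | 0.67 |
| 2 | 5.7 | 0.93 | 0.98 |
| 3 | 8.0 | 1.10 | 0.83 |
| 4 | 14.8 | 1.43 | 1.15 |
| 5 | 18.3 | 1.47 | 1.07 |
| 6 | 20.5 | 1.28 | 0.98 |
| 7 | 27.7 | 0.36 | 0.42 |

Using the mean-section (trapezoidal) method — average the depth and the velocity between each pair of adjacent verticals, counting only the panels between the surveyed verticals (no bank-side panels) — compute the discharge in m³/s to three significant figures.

25.3 m³/s

Panel 1-2: Δb = 3.3 m, d̄ = (0.40+0.93)/2 = 0.665, v̄ = (0.67+0.98)/2 = 0.825 → q = 3.3×0.665×0.825 = 1.810 m³/s
Panel 2-3: Δb = 2.3 m, d̄ = (0.93+1.10)/2 = 1.015, v̄ = (0.98+0.83)/2 = 0.905 → q = 2.3×1.015×0.905 = 2.113 m³/s
Panel 3-4: Δb = 6.8 m, d̄ = (1.10+1.43)/2 = 1.265, v̄ = (0.83+1.15)/2 = 0.99 → q = 6.8×1.265×0.99 = 8.516 m³/s
Panel 4-5: Δb = 3.5 m, d̄ = (1.43+1.47)/2 = 1.45, v̄ = (1.15+1.07)/2 = 1.11 → q = 3.5×1.45×1.11 = 5.633 m³/s
Panel 5-6: Δb = 2.2 m, d̄ = (1.47+1.28)/2 = 1.375, v̄ = (1.07+0.98)/2 = 1.025 → q = 2.2×1.375×1.025 = 3.101 m³/s
Panel 6-7: Δb = 7.2 m, d̄ = (1.28+0.36)/2 = 0.82, v̄ = (0.98+0.42)/2 = 0.7 → q = 7.2×0.82×0.7 = 4.133 m³/s
Q = Σ q = 25.31 m³/s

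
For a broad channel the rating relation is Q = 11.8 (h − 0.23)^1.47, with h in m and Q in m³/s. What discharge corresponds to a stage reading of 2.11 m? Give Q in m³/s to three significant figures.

29.8 m³/s

Q = 11.8 × (2.11 − 0.23)^1.47 = 11.8 × 1.88^1.47 = 29.85 m³/s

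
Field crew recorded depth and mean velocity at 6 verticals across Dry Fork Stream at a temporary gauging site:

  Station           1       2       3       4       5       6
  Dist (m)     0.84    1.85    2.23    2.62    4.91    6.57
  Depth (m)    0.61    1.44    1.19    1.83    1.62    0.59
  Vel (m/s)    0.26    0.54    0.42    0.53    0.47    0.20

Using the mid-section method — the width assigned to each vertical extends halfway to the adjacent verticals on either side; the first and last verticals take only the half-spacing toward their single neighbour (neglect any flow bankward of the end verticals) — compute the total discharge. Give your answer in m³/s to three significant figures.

3.71 m³/s

w_1 = (1.85 − 0.84)/2 = 0.505 m; q_1 = 0.26 × 0.61 × 0.505 = 0.08009 m³/s
w_2 = (2.23 − 0.84)/2 = 0.695 m; q_2 = 0.54 × 1.44 × 0.695 = 0.5404 m³/s
w_3 = (2.62 − 1.85)/2 = 0.385 m; q_3 = 0.42 × 1.19 × 0.385 = 0.1924 m³/s
w_4 = (4.91 − 2.23)/2 = 1.34 m; q_4 = 0.53 × 1.83 × 1.34 = 1.300 m³/s
w_5 = (6.57 − 2.62)/2 = 1.975 m; q_5 = 0.47 × 1.62 × 1.975 = 1.504 m³/s
w_6 = (6.57 − 4.91)/2 = 0.83 m; q_6 = 0.20 × 0.59 × 0.83 = 0.09794 m³/s
Q = Σ qᵢ = 3.714 m³/s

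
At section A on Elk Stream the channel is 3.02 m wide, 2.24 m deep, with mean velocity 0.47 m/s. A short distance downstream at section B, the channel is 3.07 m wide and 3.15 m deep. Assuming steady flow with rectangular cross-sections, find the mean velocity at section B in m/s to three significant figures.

0.329 m/s

Q = A₁V₁ = (3.02×2.24) × 0.47 = 3.179 m³/s
A₂ = 3.07 × 3.15 = 9.671 m²
V₂ = Q/A₂ = 3.179/9.671 = 0.3288 m/s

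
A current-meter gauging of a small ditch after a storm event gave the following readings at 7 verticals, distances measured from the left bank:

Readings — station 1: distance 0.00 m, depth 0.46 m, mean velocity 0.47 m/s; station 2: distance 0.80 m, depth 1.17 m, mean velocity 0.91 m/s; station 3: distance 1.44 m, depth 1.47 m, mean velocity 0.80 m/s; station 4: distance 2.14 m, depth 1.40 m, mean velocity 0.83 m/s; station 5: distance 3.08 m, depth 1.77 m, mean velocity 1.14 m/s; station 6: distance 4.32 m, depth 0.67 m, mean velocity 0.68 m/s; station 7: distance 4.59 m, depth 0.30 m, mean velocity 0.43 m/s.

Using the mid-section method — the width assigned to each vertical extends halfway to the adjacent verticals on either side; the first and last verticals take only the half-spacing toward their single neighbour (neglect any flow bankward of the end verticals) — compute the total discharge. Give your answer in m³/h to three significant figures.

w_1 = (0.80 − 0.00)/2 = 0.4 m; q_1 = 0.47 × 0.46 × 0.4 = 0.08648 m³/s
w_2 = (1.44 − 0.00)/2 = 0.72 m; q_2 = 0.91 × 1.17 × 0.72 = 0.7666 m³/s
w_3 = (2.14 − 0.80)/2 = 0.67 m; q_3 = 0.80 × 1.47 × 0.67 = 0.7879 m³/s
w_4 = (3.08 − 1.44)/2 = 0.82 m; q_4 = 0.83 × 1.40 × 0.82 = 0.9528 m³/s
w_5 = (4.32 − 2.14)/2 = 1.09 m; q_5 = 1.14 × 1.77 × 1.09 = 2.199 m³/s
w_6 = (4.59 − 3.08)/2 = 0.755 m; q_6 = 0.68 × 0.67 × 0.755 = 0.3440 m³/s
w_7 = (4.59 − 4.32)/2 = 0.135 m; q_7 = 0.43 × 0.30 × 0.135 = 0.01742 m³/s
Q = Σ qᵢ = 5.155 m³/s
= 5.155 × 3600 = 18560 m³/h

18600 m³/h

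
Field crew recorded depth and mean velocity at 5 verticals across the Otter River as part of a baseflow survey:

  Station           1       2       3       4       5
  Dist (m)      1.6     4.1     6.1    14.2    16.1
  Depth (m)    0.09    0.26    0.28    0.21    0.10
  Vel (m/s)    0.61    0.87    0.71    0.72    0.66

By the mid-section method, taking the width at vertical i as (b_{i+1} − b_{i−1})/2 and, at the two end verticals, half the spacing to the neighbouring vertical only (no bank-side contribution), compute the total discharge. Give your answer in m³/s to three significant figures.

2.40 m³/s

w_1 = (4.1 − 1.6)/2 = 1.25 m; q_1 = 0.61 × 0.09 × 1.25 = 0.06863 m³/s
w_2 = (6.1 − 1.6)/2 = 2.25 m; q_2 = 0.87 × 0.26 × 2.25 = 0.5090 m³/s
w_3 = (14.2 − 4.1)/2 = 5.05 m; q_3 = 0.71 × 0.28 × 5.05 = 1.004 m³/s
w_4 = (16.1 − 6.1)/2 = 5 m; q_4 = 0.72 × 0.21 × 5 = 0.7560 m³/s
w_5 = (16.1 − 14.2)/2 = 0.95 m; q_5 = 0.66 × 0.10 × 0.95 = 0.06270 m³/s
Q = Σ qᵢ = 2.400 m³/s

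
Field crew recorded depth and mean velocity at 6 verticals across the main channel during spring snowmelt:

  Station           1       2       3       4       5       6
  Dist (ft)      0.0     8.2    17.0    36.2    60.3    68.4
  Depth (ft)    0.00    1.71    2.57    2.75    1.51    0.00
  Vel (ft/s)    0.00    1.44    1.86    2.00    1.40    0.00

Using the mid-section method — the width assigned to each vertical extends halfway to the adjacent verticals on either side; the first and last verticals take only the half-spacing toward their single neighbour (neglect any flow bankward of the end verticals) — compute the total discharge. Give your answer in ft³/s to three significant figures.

241 ft³/s

w_2 = (17.0 − 0.0)/2 = 8.5 ft; q_2 = 1.44 × 1.71 × 8.5 = 20.93 ft³/s
w_3 = (36.2 − 8.2)/2 = 14 ft; q_3 = 1.86 × 2.57 × 14 = 66.92 ft³/s
w_4 = (60.3 − 17.0)/2 = 21.65 ft; q_4 = 2.00 × 2.75 × 21.65 = 119.1 ft³/s
w_5 = (68.4 − 36.2)/2 = 16.1 ft; q_5 = 1.40 × 1.51 × 16.1 = 34.04 ft³/s
Stations 1, 6 contribute zero (depth or velocity is 0).
Q = Σ qᵢ = 241.0 ft³/s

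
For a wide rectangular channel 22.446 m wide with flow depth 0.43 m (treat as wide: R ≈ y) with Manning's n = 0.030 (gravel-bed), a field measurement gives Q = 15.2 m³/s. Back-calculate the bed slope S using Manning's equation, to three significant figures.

A = b·y = 22.446 × 0.43 = 9.652 m²
Wide channel: R ≈ y = 0.43 m
S = (Q·n / (1·A·R^(2/3)))² = (15.2×0.030 / (1×9.652×0.5697))² = 0.006877

0.00688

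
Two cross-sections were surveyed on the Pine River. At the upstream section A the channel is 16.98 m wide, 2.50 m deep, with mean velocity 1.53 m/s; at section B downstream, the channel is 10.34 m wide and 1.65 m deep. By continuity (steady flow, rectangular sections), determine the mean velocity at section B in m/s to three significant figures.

3.81 m/s

Q = A₁V₁ = (16.98×2.50) × 1.53 = 64.95 m³/s
A₂ = 10.34 × 1.65 = 17.06 m²
V₂ = Q/A₂ = 64.95/17.06 = 3.807 m/s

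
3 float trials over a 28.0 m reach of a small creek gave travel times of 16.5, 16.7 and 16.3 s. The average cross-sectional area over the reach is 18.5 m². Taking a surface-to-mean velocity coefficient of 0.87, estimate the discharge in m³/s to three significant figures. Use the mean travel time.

t̄ = (16.5 + 16.7 + 16.3) / 3 = 16.5 s
v_surface = L / t̄ = 28.0 / 16.5 = 1.697 m/s
v_mean = 0.87 × 1.697 = 1.476 m/s
Q = A × v_mean = 18.5 × 1.476 = 27.31 m³/s

27.3 m³/s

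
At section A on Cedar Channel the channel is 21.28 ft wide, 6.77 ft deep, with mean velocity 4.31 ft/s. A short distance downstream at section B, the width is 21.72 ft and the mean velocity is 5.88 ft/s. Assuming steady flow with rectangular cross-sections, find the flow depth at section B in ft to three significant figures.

Q = A₁V₁ = (21.28×6.77) × 4.31 = 620.9 ft³/s
d₂ = Q/(b₂ V₂) = 620.9/(21.72×5.88) = 4.862 ft

4.86 ft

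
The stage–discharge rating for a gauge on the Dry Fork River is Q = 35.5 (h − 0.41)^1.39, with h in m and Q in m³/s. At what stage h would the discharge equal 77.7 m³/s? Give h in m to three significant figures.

2.17 m

h − h₀ = (Q/C)^(1/b) = (77.7/35.5)^(1/1.39) = 1.757 m
h = 0.41 + 1.757 = 2.167 m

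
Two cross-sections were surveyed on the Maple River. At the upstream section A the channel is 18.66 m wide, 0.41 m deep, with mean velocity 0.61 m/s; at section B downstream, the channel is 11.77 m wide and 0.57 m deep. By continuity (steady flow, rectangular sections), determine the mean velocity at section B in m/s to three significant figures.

0.696 m/s

Q = A₁V₁ = (18.66×0.41) × 0.61 = 4.667 m³/s
A₂ = 11.77 × 0.57 = 6.709 m²
V₂ = Q/A₂ = 4.667/6.709 = 0.6956 m/s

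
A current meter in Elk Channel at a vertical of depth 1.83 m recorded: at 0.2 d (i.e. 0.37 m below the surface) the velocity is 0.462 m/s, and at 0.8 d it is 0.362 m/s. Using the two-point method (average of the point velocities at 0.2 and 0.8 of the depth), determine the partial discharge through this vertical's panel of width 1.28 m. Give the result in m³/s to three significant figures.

v̄ = (0.462 + 0.362) / 2 = 0.4120 m/s
q = v̄ × d × w = 0.4120 × 1.83 × 1.28 = 0.9651 m³/s

0.965 m³/s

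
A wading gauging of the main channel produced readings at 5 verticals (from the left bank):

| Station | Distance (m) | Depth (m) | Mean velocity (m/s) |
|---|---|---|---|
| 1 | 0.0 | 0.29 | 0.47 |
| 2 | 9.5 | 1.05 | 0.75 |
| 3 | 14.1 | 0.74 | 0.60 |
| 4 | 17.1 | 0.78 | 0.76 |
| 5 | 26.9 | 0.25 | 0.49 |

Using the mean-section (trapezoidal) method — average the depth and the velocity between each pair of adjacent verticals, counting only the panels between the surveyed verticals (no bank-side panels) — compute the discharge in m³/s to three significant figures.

Panel 1-2: Δb = 9.5 m, d̄ = (0.29+1.05)/2 = 0.67, v̄ = (0.47+0.75)/2 = 0.61 → q = 9.5×0.67×0.61 = 3.883 m³/s
Panel 2-3: Δb = 4.6 m, d̄ = (1.05+0.74)/2 = 0.895, v̄ = (0.75+0.60)/2 = 0.675 → q = 4.6×0.895×0.675 = 2.779 m³/s
Panel 3-4: Δb = 3 m, d̄ = (0.74+0.78)/2 = 0.76, v̄ = (0.60+0.76)/2 = 0.68 → q = 3×0.76×0.68 = 1.550 m³/s
Panel 4-5: Δb = 9.8 m, d̄ = (0.78+0.25)/2 = 0.515, v̄ = (0.76+0.49)/2 = 0.625 → q = 9.8×0.515×0.625 = 3.154 m³/s
Q = Σ q = 11.37 m³/s

11.4 m³/s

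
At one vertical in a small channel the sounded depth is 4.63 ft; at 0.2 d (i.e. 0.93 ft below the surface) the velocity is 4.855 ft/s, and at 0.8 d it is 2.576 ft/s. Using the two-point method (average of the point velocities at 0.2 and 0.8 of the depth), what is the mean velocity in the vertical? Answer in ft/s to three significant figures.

3.72 ft/s

v̄ = (4.855 + 2.576) / 2 = 3.716 ft/s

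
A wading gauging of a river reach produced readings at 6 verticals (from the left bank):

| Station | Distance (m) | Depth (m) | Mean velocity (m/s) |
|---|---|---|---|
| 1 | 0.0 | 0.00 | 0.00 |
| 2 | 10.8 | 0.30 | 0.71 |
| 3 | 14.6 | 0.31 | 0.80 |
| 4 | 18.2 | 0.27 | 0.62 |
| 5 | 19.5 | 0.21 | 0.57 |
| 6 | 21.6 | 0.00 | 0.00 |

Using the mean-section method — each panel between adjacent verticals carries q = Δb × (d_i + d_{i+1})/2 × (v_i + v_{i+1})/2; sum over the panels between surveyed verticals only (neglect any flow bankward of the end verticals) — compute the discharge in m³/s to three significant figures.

2.44 m³/s

Panel 1-2: Δb = 10.8 m, d̄ = (0.00+0.30)/2 = 0.15, v̄ = (0.00+0.71)/2 = 0.355 → q = 10.8×0.15×0.355 = 0.5751 m³/s
Panel 2-3: Δb = 3.8 m, d̄ = (0.30+0.31)/2 = 0.305, v̄ = (0.71+0.80)/2 = 0.755 → q = 3.8×0.305×0.755 = 0.8750 m³/s
Panel 3-4: Δb = 3.6 m, d̄ = (0.31+0.27)/2 = 0.29, v̄ = (0.80+0.62)/2 = 0.71 → q = 3.6×0.29×0.71 = 0.7412 m³/s
Panel 4-5: Δb = 1.3 m, d̄ = (0.27+0.21)/2 = 0.24, v̄ = (0.62+0.57)/2 = 0.595 → q = 1.3×0.24×0.595 = 0.1856 m³/s
Panel 5-6: Δb = 2.1 m, d̄ = (0.21+0.00)/2 = 0.105, v̄ = (0.57+0.00)/2 = 0.285 → q = 2.1×0.105×0.285 = 0.06284 m³/s
Q = Σ q = 2.440 m³/s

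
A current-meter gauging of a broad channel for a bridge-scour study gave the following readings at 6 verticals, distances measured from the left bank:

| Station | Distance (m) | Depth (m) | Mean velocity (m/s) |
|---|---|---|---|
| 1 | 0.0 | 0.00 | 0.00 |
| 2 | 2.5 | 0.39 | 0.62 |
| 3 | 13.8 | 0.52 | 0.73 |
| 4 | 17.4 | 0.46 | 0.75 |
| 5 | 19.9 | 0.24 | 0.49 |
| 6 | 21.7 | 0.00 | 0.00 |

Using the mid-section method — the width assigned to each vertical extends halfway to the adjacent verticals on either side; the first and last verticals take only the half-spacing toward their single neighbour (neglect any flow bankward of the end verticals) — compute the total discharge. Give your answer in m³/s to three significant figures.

5.80 m³/s

w_2 = (13.8 − 0.0)/2 = 6.9 m; q_2 = 0.62 × 0.39 × 6.9 = 1.668 m³/s
w_3 = (17.4 − 2.5)/2 = 7.45 m; q_3 = 0.73 × 0.52 × 7.45 = 2.828 m³/s
w_4 = (19.9 − 13.8)/2 = 3.05 m; q_4 = 0.75 × 0.46 × 3.05 = 1.052 m³/s
w_5 = (21.7 − 17.4)/2 = 2.15 m; q_5 = 0.49 × 0.24 × 2.15 = 0.2528 m³/s
Stations 1, 6 contribute zero (depth or velocity is 0).
Q = Σ qᵢ = 5.802 m³/s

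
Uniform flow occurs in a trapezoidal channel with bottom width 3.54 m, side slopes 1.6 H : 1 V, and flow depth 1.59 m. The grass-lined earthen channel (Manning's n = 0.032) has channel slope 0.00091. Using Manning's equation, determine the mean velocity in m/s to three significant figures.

A = (b + z·y)·y = (3.54 + 1.6×1.59)×1.59 = 9.674 m²
P = b + 2y√(1+z²) = 3.54 + 2×1.59×√(1+1.6²) = 9.540 m
R = A/P = 9.674/9.540 = 1.014 m
Q = (1/n)·A·R^(2/3)·S^(1/2) = (1/0.032) × 9.674 × 1.014^(2/3) × 0.00091^(1/2) = 9.204 m³/s
V = Q/A = 9.204/9.674 = 0.9515 m/s

0.951 m/s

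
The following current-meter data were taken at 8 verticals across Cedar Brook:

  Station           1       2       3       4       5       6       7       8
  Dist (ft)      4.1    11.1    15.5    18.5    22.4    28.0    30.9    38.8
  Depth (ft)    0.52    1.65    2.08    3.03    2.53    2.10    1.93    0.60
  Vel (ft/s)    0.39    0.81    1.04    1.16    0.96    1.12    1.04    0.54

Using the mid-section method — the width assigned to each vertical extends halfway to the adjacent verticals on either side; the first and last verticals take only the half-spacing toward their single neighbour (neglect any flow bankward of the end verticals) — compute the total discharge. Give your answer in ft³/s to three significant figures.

w_1 = (11.1 − 4.1)/2 = 3.5 ft; q_1 = 0.39 × 0.52 × 3.5 = 0.7098 ft³/s
w_2 = (15.5 − 4.1)/2 = 5.7 ft; q_2 = 0.81 × 1.65 × 5.7 = 7.618 ft³/s
w_3 = (18.5 − 11.1)/2 = 3.7 ft; q_3 = 1.04 × 2.08 × 3.7 = 8.004 ft³/s
w_4 = (22.4 − 15.5)/2 = 3.45 ft; q_4 = 1.16 × 3.03 × 3.45 = 12.13 ft³/s
w_5 = (28.0 − 18.5)/2 = 4.75 ft; q_5 = 0.96 × 2.53 × 4.75 = 11.54 ft³/s
w_6 = (30.9 − 22.4)/2 = 4.25 ft; q_6 = 1.12 × 2.10 × 4.25 = 9.996 ft³/s
w_7 = (38.8 − 28.0)/2 = 5.4 ft; q_7 = 1.04 × 1.93 × 5.4 = 10.84 ft³/s
w_8 = (38.8 − 30.9)/2 = 3.95 ft; q_8 = 0.54 × 0.60 × 3.95 = 1.280 ft³/s
Q = Σ qᵢ = 62.11 ft³/s

62.1 ft³/s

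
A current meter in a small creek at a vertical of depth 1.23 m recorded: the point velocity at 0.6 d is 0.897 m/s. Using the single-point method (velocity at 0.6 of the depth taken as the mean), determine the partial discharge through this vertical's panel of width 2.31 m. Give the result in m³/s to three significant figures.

2.55 m³/s

v̄ = v₀.₆ = 0.897 m/s
q = v̄ × d × w = 0.8970 × 1.23 × 2.31 = 2.549 m³/s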